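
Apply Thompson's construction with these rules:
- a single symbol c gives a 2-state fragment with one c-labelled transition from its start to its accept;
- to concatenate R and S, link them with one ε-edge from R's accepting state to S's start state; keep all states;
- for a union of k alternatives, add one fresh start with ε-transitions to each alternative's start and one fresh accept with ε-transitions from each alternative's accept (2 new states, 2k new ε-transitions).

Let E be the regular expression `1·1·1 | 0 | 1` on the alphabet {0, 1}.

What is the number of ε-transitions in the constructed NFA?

Bottom-up over the parse tree:
Each of the 5 symbol leaves contributes 0 ε-transitions.
  1·1·1 — 2 ε-transitions
  1·1·1 | 0 | 1 — 8 ε-transitions

8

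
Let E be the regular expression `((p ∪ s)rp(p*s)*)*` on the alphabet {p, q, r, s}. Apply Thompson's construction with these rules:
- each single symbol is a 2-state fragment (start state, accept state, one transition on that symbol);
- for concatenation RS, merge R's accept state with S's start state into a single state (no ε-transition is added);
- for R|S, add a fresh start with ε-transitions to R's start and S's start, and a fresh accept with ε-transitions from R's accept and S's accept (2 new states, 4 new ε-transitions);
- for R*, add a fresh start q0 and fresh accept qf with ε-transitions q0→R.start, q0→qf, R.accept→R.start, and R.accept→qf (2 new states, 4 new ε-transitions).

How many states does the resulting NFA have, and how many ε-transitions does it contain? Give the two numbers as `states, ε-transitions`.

Building bottom-up:
Each of the 6 symbol leaves contributes 2 states and 0 ε-transitions.
  p ∪ s : 6 states, 4 ε-transitions
  p* : 4 states, 4 ε-transitions
  p*s : 5 states, 4 ε-transitions
  (p*s)* : 7 states, 8 ε-transitions
  (p ∪ s)rp(p*s)* : 14 states, 12 ε-transitions
  ((p ∪ s)rp(p*s)*)* : 16 states, 16 ε-transitions

16, 16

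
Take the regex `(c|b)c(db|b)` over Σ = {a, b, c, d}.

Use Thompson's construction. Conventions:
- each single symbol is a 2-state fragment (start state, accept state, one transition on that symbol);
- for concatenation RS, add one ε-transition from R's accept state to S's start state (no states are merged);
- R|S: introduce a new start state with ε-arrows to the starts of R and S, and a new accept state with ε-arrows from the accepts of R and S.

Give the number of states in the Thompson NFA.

By structural recursion:
Each of the 6 symbol leaves contributes a 2-state fragment.
  c|b — 6 states
  db — 4 states
  db|b — 8 states
  (c|b)c(db|b) — 16 states

16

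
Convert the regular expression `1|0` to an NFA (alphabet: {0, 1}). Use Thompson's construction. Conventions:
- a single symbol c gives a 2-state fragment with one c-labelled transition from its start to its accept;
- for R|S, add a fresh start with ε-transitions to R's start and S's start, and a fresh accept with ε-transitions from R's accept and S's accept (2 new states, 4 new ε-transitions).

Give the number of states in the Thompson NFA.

6

Recursing over subexpressions:
Each of the 2 symbol leaves contributes a 2-state fragment.
  1|0 = 6 states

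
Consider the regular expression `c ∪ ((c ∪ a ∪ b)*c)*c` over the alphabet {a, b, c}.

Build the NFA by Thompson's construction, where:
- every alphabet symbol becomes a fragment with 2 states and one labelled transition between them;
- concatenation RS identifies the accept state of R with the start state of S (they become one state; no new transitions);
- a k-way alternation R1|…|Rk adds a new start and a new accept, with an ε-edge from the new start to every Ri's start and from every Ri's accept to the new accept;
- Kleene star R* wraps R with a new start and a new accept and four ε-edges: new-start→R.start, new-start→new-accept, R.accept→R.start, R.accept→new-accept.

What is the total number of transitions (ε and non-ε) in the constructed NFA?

Recursing over subexpressions:
Each of the 6 symbol leaves contributes 1 transition (1 symbol, 0 ε).
  c ∪ a ∪ b : 9 transitions (3 symbol, 6 ε)
  (c ∪ a ∪ b)* : 13 transitions (3 symbol, 10 ε)
  (c ∪ a ∪ b)*c : 14 transitions (4 symbol, 10 ε)
  ((c ∪ a ∪ b)*c)* : 18 transitions (4 symbol, 14 ε)
  ((c ∪ a ∪ b)*c)*c : 19 transitions (5 symbol, 14 ε)
  c ∪ ((c ∪ a ∪ b)*c)*c : 24 transitions (6 symbol, 18 ε)

24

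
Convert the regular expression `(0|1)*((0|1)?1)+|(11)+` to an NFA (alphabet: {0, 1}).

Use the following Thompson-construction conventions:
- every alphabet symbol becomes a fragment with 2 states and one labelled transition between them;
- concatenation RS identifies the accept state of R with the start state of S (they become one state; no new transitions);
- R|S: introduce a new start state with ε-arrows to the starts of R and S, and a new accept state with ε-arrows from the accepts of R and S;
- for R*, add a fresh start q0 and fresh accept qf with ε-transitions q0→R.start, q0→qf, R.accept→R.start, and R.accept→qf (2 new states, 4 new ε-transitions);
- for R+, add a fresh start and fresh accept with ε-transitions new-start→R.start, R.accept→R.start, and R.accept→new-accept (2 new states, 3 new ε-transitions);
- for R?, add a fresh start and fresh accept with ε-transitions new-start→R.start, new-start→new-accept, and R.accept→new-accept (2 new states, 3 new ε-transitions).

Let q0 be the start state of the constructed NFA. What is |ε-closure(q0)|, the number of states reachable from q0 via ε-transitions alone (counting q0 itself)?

13

Compute the ε-closure size of each fragment's start state recursively; a symbol fragment's start has no outgoing ε-edge, so its closure is just itself (size 1).
  0|1 — |closure| = 1 + 1 + 1 = 3 (the new accept is not ε-reachable since no branch accepts ε)
  (0|1)* — |closure| = 1 (new start) + 3 (body) + 1 (new accept) = 5
  0|1 — |closure| = 1 + 1 + 1 = 3 (the new accept is not ε-reachable since no branch accepts ε)
  (0|1)? — new start has ε-edges to the inner start and to the new accept, so |closure| = 2 + 3 = 5
  (0|1)?1 — the left operand accepts ε, so the closure extends into the next operand (the shared merged state is already counted); |closure| = 5 + (1−1) = 5
  ((0|1)?1)+ — |closure| = 1 + 5 = 6 (the body doesn't accept ε, so the new accept is not reached)
  (0|1)*((0|1)?1)+ — |closure| = 5 + (6−1) = 10 (closure spills across the concat boundary because the left factor accepts ε)
  11 — same as the first factor's closure: |closure| = 1
  (11)+ — |closure| = 1 + 1 = 2 (the body doesn't accept ε, so the new accept is not reached)
  (0|1)*((0|1)?1)+|(11)+ — new start ε-reaches every alternative's start; none of them accept ε, so the new accept is not reached: |closure| = 1 + 10 + 2 = 13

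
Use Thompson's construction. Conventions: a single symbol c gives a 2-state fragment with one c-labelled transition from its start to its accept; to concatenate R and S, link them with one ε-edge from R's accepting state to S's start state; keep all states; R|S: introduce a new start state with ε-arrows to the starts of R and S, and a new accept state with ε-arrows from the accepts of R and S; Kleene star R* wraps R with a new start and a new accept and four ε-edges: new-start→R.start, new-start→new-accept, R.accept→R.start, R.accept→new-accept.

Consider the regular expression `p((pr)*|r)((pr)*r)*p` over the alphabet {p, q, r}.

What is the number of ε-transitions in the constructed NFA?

22

Bottom-up over the parse tree:
Each of the 8 symbol leaves contributes 0 ε-transitions.
  pr : 1 ε-transition
  (pr)* : 5 ε-transitions
  (pr)*|r : 9 ε-transitions
  pr : 1 ε-transition
  (pr)* : 5 ε-transitions
  (pr)*r : 6 ε-transitions
  ((pr)*r)* : 10 ε-transitions
  p((pr)*|r)((pr)*r)*p : 22 ε-transitions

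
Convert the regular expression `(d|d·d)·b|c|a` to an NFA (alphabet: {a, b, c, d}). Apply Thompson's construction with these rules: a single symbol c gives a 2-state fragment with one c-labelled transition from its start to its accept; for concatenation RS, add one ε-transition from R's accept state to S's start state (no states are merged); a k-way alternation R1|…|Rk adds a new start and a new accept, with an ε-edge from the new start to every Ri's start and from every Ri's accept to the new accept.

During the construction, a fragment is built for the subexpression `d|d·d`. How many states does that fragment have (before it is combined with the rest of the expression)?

8

Fragment for `d|d·d`:
Each of the 3 symbol leaves contributes a 2-state fragment.
  d·d — 4 states
  d|d·d — 8 states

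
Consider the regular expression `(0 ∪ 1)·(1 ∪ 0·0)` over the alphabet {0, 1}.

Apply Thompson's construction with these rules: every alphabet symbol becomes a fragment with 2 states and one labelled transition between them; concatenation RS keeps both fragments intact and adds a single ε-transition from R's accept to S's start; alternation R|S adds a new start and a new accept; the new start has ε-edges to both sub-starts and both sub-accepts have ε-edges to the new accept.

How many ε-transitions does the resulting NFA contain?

Recursing over subexpressions:
Each of the 5 symbol leaves contributes 0 ε-transitions.
  0 ∪ 1 = 4 ε-transitions
  0·0 = 1 ε-transition
  1 ∪ 0·0 = 5 ε-transitions
  (0 ∪ 1)·(1 ∪ 0·0) = 10 ε-transitions

10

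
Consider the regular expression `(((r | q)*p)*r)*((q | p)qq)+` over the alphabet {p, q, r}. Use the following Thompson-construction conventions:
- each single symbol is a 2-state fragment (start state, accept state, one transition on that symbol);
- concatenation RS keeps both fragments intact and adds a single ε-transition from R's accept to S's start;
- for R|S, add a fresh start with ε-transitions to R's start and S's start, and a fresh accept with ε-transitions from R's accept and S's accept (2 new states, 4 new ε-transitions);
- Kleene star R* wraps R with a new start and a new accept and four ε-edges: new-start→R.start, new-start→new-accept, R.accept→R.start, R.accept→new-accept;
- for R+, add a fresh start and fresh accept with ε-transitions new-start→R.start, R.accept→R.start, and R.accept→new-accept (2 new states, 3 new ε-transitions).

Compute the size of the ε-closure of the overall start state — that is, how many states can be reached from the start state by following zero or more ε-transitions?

15

Compute the ε-closure size of each fragment's start state recursively; a symbol fragment's start has no outgoing ε-edge, so its closure is just itself (size 1).
  r | q : C = 1 + 1 + 1 = 3 (the new accept is not ε-reachable since no branch accepts ε)
  (r | q)* : the star's fresh start ε-reaches both the body's start and the fresh accept: C = 2 + 3 = 5
  (r | q)*p : C = 5 + 1 = 6 (closure spills across the concat boundary because the left factor accepts ε)
  ((r | q)*p)* : the star's fresh start ε-reaches both the body's start and the fresh accept: C = 2 + 6 = 8
  ((r | q)*p)*r : the left operand accepts ε, so the closure extends into the next operand (via the concat ε-link); C = 8 + 1 = 9
  (((r | q)*p)*r)* : the star's fresh start ε-reaches both the body's start and the fresh accept: C = 2 + 9 = 11
  q | p : new start ε-reaches every alternative's start; none of them accept ε, so the new accept is not reached: C = 1 + 1 + 1 = 3
  (q | p)qq : same as the first factor's closure: C = 3
  ((q | p)qq)+ : new start ε-reaches only the body's start; the new accept needs a symbol first: C = 1 + 3 = 4
  (((r | q)*p)*r)*((q | p)qq)+ : the left operand accepts ε, so the closure extends into the next operand (via the concat ε-link); C = 11 + 4 = 15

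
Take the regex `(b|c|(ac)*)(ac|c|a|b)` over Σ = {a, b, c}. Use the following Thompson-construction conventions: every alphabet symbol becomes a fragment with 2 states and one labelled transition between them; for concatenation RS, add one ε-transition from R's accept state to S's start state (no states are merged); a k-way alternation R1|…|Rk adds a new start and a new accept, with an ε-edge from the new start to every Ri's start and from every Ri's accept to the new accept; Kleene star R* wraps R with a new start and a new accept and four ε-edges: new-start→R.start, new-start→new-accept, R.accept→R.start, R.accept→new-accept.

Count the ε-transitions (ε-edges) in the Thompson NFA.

Bottom-up over the parse tree:
Each of the 9 symbol leaves contributes 0 ε-transitions.
  ac → 1 ε-transition
  (ac)* → 5 ε-transitions
  b|c|(ac)* → 11 ε-transitions
  ac → 1 ε-transition
  ac|c|a|b → 9 ε-transitions
  (b|c|(ac)*)(ac|c|a|b) → 21 ε-transitions

21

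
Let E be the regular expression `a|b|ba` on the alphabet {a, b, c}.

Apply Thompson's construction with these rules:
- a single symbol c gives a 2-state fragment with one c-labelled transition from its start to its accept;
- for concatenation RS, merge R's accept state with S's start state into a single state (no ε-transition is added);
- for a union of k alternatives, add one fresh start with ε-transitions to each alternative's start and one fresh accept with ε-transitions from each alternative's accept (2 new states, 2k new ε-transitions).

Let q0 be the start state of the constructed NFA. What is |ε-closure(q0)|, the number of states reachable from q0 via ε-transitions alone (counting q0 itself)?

4

Let C(F) = |ε-closure(F.start)| within fragment F, and note whether F accepts ε. Symbol fragments have C = 1 and do not accept ε. Then:
  ba → |closure| equals the left operand's closure size = 1 (its accept is not ε-reachable, so the closure stops there)
  a|b|ba → new start ε-reaches every alternative's start; none of them accept ε, so the new accept is not reached: |closure| = 1 + 1 + 1 + 1 = 4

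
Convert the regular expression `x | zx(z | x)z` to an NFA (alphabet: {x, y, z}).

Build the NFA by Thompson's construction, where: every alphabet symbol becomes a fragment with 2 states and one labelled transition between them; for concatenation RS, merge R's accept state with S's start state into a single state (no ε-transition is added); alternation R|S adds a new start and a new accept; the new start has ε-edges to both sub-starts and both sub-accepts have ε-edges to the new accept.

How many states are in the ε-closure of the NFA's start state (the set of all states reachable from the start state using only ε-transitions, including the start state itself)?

3

Work bottom-up. For each fragment F, track |ε-closure(F.start)| and whether F's accept lies in that closure (i.e. whether F accepts ε). A single-symbol fragment has closure size 1 and does not accept ε.
  z | x → C = 1 + 1 + 1 = 3 (the new accept is not ε-reachable since no branch accepts ε)
  zx(z | x)z → same as the first factor's closure: C = 1
  x | zx(z | x)z → new start ε-reaches every alternative's start; none of them accept ε, so the new accept is not reached: C = 1 + 1 + 1 = 3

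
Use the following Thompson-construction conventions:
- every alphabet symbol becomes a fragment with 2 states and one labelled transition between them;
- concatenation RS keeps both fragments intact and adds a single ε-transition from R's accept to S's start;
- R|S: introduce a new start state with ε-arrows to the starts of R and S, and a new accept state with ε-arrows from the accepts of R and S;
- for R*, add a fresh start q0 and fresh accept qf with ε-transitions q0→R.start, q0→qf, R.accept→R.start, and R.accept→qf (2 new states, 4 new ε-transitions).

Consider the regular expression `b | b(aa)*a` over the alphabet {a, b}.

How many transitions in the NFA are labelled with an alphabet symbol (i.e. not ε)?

5

Bottom-up over the parse tree:
Each of the 5 symbol leaves contributes exactly 1 symbol transition.
  aa = 2 symbol transitions
  (aa)* = 2 symbol transitions
  b(aa)*a = 4 symbol transitions
  b | b(aa)*a = 5 symbol transitions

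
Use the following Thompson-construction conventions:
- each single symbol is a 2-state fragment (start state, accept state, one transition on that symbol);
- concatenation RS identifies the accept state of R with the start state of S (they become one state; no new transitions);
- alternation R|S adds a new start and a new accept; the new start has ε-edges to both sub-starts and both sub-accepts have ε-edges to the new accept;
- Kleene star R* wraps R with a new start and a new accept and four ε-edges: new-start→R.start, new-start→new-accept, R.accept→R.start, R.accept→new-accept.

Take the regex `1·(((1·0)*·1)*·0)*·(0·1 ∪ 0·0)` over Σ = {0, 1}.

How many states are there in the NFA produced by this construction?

19

By structural recursion:
Each of the 9 symbol leaves contributes a 2-state fragment.
  1·0 : 3 states
  (1·0)* : 5 states
  (1·0)*·1 : 6 states
  ((1·0)*·1)* : 8 states
  ((1·0)*·1)*·0 : 9 states
  (((1·0)*·1)*·0)* : 11 states
  0·1 : 3 states
  0·0 : 3 states
  0·1 ∪ 0·0 : 8 states
  1·(((1·0)*·1)*·0)*·(0·1 ∪ 0·0) : 19 states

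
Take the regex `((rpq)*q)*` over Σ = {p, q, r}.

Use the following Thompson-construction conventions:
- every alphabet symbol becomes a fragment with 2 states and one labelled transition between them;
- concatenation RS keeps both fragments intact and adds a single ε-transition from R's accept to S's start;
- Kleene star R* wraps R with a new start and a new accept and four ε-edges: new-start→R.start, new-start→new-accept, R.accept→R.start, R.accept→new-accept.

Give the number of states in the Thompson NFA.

12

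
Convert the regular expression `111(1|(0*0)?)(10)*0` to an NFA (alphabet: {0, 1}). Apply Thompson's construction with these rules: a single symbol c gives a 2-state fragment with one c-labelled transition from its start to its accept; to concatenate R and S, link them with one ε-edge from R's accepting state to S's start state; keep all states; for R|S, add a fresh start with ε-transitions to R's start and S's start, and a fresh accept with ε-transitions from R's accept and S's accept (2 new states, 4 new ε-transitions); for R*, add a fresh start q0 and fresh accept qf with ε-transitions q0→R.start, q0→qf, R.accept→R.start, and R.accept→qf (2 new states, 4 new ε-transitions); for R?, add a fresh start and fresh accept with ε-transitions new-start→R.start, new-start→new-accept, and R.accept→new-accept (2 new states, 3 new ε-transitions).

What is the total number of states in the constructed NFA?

26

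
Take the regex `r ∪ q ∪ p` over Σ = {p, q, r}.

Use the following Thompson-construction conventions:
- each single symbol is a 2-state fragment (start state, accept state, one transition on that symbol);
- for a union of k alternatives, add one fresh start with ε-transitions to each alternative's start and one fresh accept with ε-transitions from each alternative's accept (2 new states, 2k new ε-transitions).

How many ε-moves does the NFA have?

By structural recursion:
Each of the 3 symbol leaves contributes 0 ε-transitions.
  r ∪ q ∪ p = 6 ε-transitions

6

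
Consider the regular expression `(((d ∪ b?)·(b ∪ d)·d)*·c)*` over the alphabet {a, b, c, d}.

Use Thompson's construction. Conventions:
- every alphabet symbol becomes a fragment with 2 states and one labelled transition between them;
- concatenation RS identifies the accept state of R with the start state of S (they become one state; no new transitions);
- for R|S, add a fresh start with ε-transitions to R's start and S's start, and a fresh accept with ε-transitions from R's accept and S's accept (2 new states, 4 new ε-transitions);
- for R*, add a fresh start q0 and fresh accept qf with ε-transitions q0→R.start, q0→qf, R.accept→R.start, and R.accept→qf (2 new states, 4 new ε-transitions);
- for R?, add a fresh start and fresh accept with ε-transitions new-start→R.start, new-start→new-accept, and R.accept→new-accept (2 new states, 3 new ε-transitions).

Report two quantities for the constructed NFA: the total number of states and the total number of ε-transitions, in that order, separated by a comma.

Bottom-up over the parse tree:
Each of the 6 symbol leaves contributes 2 states and 0 ε-transitions.
  b? : 4 states, 3 ε-transitions
  d ∪ b? : 8 states, 7 ε-transitions
  b ∪ d : 6 states, 4 ε-transitions
  (d ∪ b?)·(b ∪ d)·d : 14 states, 11 ε-transitions
  ((d ∪ b?)·(b ∪ d)·d)* : 16 states, 15 ε-transitions
  ((d ∪ b?)·(b ∪ d)·d)*·c : 17 states, 15 ε-transitions
  (((d ∪ b?)·(b ∪ d)·d)*·c)* : 19 states, 19 ε-transitions

19, 19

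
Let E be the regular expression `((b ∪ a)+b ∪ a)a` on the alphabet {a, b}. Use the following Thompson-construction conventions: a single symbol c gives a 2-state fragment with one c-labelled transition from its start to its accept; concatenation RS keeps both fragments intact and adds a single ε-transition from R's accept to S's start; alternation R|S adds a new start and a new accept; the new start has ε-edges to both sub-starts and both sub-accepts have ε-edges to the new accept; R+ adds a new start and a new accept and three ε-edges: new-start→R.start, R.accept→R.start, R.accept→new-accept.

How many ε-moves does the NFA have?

Per subexpression:
Each of the 5 symbol leaves contributes 0 ε-transitions.
  b ∪ a = 4 ε-transitions
  (b ∪ a)+ = 7 ε-transitions
  (b ∪ a)+b = 8 ε-transitions
  (b ∪ a)+b ∪ a = 12 ε-transitions
  ((b ∪ a)+b ∪ a)a = 13 ε-transitions

13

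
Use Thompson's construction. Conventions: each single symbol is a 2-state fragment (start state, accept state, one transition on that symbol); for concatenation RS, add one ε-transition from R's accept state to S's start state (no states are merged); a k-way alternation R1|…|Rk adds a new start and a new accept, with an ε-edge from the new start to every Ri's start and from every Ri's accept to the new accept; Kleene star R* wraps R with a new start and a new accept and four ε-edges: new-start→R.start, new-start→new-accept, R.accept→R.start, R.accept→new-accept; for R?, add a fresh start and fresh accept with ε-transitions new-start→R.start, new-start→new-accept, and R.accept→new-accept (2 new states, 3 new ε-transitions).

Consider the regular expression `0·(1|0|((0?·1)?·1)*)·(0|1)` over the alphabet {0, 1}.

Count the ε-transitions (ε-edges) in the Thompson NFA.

24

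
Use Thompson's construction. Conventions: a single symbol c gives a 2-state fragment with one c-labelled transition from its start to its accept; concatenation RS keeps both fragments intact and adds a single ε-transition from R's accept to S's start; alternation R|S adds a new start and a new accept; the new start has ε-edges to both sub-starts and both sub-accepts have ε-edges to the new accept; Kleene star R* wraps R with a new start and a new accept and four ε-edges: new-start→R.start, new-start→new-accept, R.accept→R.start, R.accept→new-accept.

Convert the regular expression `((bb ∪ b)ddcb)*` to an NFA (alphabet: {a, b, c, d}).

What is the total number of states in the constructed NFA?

18

Per subexpression:
Each of the 7 symbol leaves contributes a 2-state fragment.
  bb → 4 states
  bb ∪ b → 8 states
  (bb ∪ b)ddcb → 16 states
  ((bb ∪ b)ddcb)* → 18 states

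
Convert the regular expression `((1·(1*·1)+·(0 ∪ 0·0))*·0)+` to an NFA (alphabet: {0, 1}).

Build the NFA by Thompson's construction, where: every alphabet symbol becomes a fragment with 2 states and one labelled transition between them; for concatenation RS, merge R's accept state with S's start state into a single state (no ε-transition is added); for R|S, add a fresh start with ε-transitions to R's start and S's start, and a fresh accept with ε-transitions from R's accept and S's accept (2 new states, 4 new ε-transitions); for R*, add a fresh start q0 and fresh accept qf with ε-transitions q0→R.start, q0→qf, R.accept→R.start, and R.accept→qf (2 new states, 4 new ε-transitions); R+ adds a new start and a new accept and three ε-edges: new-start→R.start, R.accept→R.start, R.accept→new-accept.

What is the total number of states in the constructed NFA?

Bottom-up over the parse tree:
Each of the 7 symbol leaves contributes a 2-state fragment.
  1* : 4 states
  1*·1 : 5 states
  (1*·1)+ : 7 states
  0·0 : 3 states
  0 ∪ 0·0 : 7 states
  1·(1*·1)+·(0 ∪ 0·0) : 14 states
  (1·(1*·1)+·(0 ∪ 0·0))* : 16 states
  (1·(1*·1)+·(0 ∪ 0·0))*·0 : 17 states
  ((1·(1*·1)+·(0 ∪ 0·0))*·0)+ : 19 states

19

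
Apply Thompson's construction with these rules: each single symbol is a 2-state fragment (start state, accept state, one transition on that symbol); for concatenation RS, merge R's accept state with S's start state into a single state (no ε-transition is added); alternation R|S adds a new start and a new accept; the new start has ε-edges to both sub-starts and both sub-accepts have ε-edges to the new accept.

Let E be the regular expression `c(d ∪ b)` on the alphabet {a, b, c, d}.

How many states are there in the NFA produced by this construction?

Recursing over subexpressions:
Each of the 3 symbol leaves contributes a 2-state fragment.
  d ∪ b → 6 states
  c(d ∪ b) → 7 states

7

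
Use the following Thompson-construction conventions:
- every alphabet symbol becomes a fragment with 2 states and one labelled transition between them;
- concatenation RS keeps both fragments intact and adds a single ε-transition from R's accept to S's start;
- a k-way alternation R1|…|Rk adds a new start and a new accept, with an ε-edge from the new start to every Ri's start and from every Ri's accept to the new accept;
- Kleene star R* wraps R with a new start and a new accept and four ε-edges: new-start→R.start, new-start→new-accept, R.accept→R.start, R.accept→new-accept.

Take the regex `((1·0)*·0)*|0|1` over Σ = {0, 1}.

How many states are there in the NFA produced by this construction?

Building bottom-up:
Each of the 5 symbol leaves contributes a 2-state fragment.
  1·0 → 4 states
  (1·0)* → 6 states
  (1·0)*·0 → 8 states
  ((1·0)*·0)* → 10 states
  ((1·0)*·0)*|0|1 → 16 states

16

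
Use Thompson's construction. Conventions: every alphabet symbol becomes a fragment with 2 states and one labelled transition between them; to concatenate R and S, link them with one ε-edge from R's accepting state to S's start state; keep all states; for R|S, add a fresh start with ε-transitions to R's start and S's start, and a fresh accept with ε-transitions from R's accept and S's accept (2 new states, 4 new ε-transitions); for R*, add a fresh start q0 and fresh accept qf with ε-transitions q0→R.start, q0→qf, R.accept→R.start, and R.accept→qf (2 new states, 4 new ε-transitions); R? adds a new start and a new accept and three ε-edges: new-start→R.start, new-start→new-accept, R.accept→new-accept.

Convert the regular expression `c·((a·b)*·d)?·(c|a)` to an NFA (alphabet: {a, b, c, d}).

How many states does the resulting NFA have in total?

18

By structural recursion:
Each of the 6 symbol leaves contributes a 2-state fragment.
  a·b = 4 states
  (a·b)* = 6 states
  (a·b)*·d = 8 states
  ((a·b)*·d)? = 10 states
  c|a = 6 states
  c·((a·b)*·d)?·(c|a) = 18 states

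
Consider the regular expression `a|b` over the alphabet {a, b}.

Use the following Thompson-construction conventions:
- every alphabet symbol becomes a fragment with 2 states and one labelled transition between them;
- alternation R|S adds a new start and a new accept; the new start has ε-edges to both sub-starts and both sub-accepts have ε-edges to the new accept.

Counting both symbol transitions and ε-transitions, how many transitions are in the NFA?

Building bottom-up:
Each of the 2 symbol leaves contributes 1 transition (1 symbol, 0 ε).
  a|b : 6 transitions (2 symbol, 4 ε)

6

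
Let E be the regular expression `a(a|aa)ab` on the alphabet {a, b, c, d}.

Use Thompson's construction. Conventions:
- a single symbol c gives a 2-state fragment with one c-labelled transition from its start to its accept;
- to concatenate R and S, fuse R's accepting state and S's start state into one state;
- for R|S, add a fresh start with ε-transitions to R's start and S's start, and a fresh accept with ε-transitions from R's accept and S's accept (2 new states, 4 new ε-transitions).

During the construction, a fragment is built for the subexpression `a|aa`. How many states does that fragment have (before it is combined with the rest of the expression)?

7

Fragment for `a|aa`:
Each of the 3 symbol leaves contributes a 2-state fragment.
  aa = 3 states
  a|aa = 7 states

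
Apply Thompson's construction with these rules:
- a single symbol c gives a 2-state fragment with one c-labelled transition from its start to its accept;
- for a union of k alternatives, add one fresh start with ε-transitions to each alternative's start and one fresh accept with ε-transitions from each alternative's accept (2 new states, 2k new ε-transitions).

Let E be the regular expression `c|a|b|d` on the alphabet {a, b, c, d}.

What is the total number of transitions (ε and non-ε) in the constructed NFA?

12

Bottom-up over the parse tree:
Each of the 4 symbol leaves contributes 1 transition (1 symbol, 0 ε).
  c|a|b|d → 12 transitions (4 symbol, 8 ε)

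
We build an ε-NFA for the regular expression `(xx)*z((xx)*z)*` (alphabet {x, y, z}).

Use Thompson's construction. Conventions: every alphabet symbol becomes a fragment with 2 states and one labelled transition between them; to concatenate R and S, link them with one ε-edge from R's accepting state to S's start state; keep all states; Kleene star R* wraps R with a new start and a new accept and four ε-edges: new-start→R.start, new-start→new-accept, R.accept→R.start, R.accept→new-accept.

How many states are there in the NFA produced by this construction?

18

Building bottom-up:
Each of the 6 symbol leaves contributes a 2-state fragment.
  xx — 4 states
  (xx)* — 6 states
  xx — 4 states
  (xx)* — 6 states
  (xx)*z — 8 states
  ((xx)*z)* — 10 states
  (xx)*z((xx)*z)* — 18 states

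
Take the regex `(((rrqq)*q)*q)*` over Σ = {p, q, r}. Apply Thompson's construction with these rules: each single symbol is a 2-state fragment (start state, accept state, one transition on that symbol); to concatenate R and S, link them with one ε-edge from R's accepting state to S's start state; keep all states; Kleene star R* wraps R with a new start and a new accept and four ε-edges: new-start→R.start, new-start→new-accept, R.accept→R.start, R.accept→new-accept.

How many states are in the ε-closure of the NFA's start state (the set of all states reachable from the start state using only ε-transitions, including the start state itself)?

Compute the ε-closure size of each fragment's start state recursively; a symbol fragment's start has no outgoing ε-edge, so its closure is just itself (size 1).
  rrqq : same as the first factor's closure: C = 1
  (rrqq)* : C = 1 (new start) + 1 (body) + 1 (new accept) = 3
  (rrqq)*q : the left operand accepts ε, so the closure extends into the next operand (via the concat ε-link); C = 3 + 1 = 4
  ((rrqq)*q)* : the star's fresh start ε-reaches both the body's start and the fresh accept: C = 2 + 4 = 6
  ((rrqq)*q)*q : C = 6 + 1 = 7 (closure spills across the concat boundary because the left factor accepts ε)
  (((rrqq)*q)*q)* : new start has ε-edges to the inner start and to the new accept, so C = 2 + 7 = 9

9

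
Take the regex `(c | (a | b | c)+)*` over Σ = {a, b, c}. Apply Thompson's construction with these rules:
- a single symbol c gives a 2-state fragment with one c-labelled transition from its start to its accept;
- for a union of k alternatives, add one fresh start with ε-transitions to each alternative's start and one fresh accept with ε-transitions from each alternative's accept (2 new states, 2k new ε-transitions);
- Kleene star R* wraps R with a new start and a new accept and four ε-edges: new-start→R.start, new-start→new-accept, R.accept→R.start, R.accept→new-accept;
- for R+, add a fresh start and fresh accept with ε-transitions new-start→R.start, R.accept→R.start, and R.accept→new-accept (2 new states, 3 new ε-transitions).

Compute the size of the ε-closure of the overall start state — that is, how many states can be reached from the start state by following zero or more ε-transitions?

Compute the ε-closure size of each fragment's start state recursively; a symbol fragment's start has no outgoing ε-edge, so its closure is just itself (size 1).
  a | b | c → new start ε-reaches every alternative's start; none of them accept ε, so the new accept is not reached: |closure| = 1 + 1 + 1 + 1 = 4
  (a | b | c)+ → new start ε-reaches only the body's start; the new accept needs a symbol first: |closure| = 1 + 4 = 5
  c | (a | b | c)+ → |closure| = 1 + 1 + 5 = 7 (the new accept is not ε-reachable since no branch accepts ε)
  (c | (a | b | c)+)* → new start has ε-edges to the inner start and to the new accept, so |closure| = 2 + 7 = 9

9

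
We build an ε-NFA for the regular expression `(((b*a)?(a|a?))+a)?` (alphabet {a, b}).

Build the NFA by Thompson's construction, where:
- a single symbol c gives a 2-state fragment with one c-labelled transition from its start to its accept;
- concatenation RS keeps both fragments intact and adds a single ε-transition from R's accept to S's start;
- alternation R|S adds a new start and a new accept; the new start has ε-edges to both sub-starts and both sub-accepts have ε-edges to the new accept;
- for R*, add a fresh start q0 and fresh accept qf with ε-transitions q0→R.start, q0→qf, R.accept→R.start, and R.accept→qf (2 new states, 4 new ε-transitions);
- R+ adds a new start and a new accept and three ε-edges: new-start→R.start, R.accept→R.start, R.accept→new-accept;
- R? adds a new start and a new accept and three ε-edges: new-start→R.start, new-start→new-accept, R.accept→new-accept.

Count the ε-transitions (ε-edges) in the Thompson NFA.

Per subexpression:
Each of the 5 symbol leaves contributes 0 ε-transitions.
  b* : 4 ε-transitions
  b*a : 5 ε-transitions
  (b*a)? : 8 ε-transitions
  a? : 3 ε-transitions
  a|a? : 7 ε-transitions
  (b*a)?(a|a?) : 16 ε-transitions
  ((b*a)?(a|a?))+ : 19 ε-transitions
  ((b*a)?(a|a?))+a : 20 ε-transitions
  (((b*a)?(a|a?))+a)? : 23 ε-transitions

23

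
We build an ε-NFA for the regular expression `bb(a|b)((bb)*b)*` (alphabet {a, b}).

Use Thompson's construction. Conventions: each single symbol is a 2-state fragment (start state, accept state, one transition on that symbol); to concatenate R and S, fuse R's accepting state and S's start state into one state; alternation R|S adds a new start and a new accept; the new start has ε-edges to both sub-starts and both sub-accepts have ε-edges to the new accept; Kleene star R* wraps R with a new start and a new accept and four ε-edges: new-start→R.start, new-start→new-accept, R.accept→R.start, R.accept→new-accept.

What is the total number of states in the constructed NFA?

Per subexpression:
Each of the 7 symbol leaves contributes a 2-state fragment.
  a|b = 6 states
  bb = 3 states
  (bb)* = 5 states
  (bb)*b = 6 states
  ((bb)*b)* = 8 states
  bb(a|b)((bb)*b)* = 15 states

15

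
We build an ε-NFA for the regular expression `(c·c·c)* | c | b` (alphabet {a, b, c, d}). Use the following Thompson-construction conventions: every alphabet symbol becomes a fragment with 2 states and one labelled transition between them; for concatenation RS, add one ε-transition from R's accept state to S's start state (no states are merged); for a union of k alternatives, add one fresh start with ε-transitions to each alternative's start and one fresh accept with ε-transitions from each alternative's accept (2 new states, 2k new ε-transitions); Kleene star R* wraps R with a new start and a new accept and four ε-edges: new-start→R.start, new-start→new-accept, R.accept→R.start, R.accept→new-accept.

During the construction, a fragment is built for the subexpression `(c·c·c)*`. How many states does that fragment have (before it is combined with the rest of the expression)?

Fragment for `(c·c·c)*`:
Each of the 3 symbol leaves contributes a 2-state fragment.
  c·c·c : 6 states
  (c·c·c)* : 8 states

8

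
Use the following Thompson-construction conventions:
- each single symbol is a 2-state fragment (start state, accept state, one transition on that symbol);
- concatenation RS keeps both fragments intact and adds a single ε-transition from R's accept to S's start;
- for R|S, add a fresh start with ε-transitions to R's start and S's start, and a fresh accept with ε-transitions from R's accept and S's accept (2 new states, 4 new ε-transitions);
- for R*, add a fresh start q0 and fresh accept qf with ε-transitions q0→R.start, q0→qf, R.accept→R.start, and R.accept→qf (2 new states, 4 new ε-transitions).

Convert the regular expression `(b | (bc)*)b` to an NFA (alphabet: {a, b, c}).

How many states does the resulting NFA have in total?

12

By structural recursion:
Each of the 4 symbol leaves contributes a 2-state fragment.
  bc → 4 states
  (bc)* → 6 states
  b | (bc)* → 10 states
  (b | (bc)*)b → 12 states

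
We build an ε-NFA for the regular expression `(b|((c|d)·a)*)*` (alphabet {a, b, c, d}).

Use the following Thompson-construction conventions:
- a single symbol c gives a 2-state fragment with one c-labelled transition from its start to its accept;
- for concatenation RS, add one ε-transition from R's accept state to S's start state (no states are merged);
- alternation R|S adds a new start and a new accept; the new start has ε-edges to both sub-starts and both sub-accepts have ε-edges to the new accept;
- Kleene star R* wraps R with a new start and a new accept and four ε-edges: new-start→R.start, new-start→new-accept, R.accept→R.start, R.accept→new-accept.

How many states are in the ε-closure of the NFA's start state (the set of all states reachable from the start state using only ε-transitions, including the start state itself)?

10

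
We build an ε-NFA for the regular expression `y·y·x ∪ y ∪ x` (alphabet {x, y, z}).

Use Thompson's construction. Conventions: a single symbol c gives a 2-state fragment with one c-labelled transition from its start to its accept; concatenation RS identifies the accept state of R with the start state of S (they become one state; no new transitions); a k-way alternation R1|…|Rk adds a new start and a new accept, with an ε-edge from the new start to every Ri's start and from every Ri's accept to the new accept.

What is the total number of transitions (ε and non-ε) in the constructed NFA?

11

Building bottom-up:
Each of the 5 symbol leaves contributes 1 transition (1 symbol, 0 ε).
  y·y·x — 3 transitions (3 symbol, 0 ε)
  y·y·x ∪ y ∪ x — 11 transitions (5 symbol, 6 ε)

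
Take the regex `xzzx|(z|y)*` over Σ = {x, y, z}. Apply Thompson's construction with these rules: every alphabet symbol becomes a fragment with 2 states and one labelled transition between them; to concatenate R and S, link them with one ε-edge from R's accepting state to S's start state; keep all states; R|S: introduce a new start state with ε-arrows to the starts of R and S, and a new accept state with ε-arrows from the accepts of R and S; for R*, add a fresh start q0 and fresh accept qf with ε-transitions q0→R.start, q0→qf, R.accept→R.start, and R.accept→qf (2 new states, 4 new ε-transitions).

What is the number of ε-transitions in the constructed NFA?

Recursing over subexpressions:
Each of the 6 symbol leaves contributes 0 ε-transitions.
  xzzx = 3 ε-transitions
  z|y = 4 ε-transitions
  (z|y)* = 8 ε-transitions
  xzzx|(z|y)* = 15 ε-transitions

15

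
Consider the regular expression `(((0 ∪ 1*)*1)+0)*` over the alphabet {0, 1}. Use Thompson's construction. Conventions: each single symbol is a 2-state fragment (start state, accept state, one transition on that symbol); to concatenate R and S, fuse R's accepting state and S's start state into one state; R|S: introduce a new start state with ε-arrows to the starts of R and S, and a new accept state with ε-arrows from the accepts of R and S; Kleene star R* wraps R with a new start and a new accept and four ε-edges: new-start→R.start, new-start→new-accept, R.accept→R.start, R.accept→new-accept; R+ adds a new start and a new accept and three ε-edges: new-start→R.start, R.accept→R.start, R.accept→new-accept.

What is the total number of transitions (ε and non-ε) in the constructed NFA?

23

By structural recursion:
Each of the 4 symbol leaves contributes 1 transition (1 symbol, 0 ε).
  1* : 5 transitions (1 symbol, 4 ε)
  0 ∪ 1* : 10 transitions (2 symbol, 8 ε)
  (0 ∪ 1*)* : 14 transitions (2 symbol, 12 ε)
  (0 ∪ 1*)*1 : 15 transitions (3 symbol, 12 ε)
  ((0 ∪ 1*)*1)+ : 18 transitions (3 symbol, 15 ε)
  ((0 ∪ 1*)*1)+0 : 19 transitions (4 symbol, 15 ε)
  (((0 ∪ 1*)*1)+0)* : 23 transitions (4 symbol, 19 ε)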